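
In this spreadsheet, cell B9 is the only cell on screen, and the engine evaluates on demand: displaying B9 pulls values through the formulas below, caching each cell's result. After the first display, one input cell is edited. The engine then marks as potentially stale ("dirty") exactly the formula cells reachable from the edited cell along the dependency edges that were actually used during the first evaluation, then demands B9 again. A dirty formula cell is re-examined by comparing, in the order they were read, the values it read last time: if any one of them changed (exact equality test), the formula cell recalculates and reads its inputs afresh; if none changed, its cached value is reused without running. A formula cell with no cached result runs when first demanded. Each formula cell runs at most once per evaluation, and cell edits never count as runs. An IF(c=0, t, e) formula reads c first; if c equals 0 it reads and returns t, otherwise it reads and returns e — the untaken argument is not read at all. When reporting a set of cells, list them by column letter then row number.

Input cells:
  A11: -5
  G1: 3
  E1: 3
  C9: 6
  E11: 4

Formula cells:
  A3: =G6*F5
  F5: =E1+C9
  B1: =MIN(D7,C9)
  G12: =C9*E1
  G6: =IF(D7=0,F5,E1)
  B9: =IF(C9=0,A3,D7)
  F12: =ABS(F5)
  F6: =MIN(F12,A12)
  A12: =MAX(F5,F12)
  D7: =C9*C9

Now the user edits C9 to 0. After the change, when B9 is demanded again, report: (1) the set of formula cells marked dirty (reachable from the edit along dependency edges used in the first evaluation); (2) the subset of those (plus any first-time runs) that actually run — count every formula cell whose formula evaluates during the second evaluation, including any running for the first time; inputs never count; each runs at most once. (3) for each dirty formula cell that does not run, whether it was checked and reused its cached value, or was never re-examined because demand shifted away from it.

Dirty set: B9, D7.
Run set: A3, B9, D7, F5, G6 (5 run).
All dirty formula cells ended up running.
The important point: the flipped condition pulls in fresh nodes; A3, F5, G6 run for the first time.

Initial pass — values computed on the first demand:
  D7 = 6 * 6 = 36
  B9 = IF(C9=0: C9=6 -> else branch D7) = 36

Second demand — change propagation:
  D7: re-runs because C9 6->0; C9 6->0; new result 0.
  F5: newly demanded (no cache) — executes and yields 3.
  G6: newly demanded (no cache) — executes and yields 3.
  A3: newly demanded (no cache) — executes and yields 9.
  B9: re-runs because C9 6->0; D7 36->0; new result 9.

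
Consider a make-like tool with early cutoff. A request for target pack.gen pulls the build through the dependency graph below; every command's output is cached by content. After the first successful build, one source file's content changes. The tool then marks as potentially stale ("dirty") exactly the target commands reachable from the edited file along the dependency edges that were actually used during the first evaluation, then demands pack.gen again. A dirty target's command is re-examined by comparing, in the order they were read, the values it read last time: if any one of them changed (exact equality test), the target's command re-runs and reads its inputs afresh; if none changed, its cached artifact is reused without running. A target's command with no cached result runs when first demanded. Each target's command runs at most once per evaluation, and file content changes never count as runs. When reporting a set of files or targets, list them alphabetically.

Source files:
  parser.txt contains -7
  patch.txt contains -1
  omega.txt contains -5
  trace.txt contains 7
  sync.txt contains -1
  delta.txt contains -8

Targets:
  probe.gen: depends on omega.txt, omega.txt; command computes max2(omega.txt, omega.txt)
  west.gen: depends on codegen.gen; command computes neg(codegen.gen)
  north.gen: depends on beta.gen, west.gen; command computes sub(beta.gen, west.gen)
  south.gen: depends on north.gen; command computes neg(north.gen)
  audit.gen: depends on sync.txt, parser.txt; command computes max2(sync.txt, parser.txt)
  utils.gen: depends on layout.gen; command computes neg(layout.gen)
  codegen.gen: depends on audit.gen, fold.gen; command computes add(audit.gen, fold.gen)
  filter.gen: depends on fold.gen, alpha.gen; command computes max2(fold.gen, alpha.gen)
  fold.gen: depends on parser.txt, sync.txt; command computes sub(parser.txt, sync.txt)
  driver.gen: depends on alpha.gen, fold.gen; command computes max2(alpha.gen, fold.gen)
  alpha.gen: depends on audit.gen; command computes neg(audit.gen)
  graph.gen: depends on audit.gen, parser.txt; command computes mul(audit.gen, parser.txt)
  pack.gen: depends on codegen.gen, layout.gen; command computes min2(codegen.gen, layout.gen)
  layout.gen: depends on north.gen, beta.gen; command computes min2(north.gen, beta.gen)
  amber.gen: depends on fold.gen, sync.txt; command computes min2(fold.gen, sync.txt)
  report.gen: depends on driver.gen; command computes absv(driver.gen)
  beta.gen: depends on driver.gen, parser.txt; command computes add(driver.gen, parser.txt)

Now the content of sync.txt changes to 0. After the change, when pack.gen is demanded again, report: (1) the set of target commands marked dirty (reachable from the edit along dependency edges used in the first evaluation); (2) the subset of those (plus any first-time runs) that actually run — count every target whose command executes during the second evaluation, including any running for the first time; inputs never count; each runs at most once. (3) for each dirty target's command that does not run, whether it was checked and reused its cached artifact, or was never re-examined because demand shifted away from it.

The edit dirties: alpha.gen, audit.gen, beta.gen, codegen.gen, driver.gen, fold.gen, layout.gen, north.gen, pack.gen, west.gen.
9 target commands run: alpha.gen, audit.gen, beta.gen, codegen.gen, driver.gen, fold.gen, layout.gen, north.gen, pack.gen.
Cache hits after checking: west.gen.
Note where the cutoff bites: west.gen is checked, finds nothing changed, and keeps its cache.

First demand of the output computes:
  audit.gen = max2(-1, -7) = -1
  alpha.gen = neg(-1) = 1
  fold.gen = sub(-7, -1) = -6
  codegen.gen = add(-1, -6) = -7
  driver.gen = max2(1, -6) = 1
  beta.gen = add(1, -7) = -6
  west.gen = neg(-7) = 7
  north.gen = sub(-6, 7) = -13
  layout.gen = min2(-13, -6) = -13
  pack.gen = min2(-7, -13) = -13

After the edit, cleaning proceeds:
  audit.gen: a read changed (sync.txt -1->0) — executes, giving 0.
  alpha.gen: a read changed (audit.gen -1->0) — executes, giving 0.
  fold.gen: a read changed (sync.txt -1->0) — executes, giving -7.
  codegen.gen: a read changed (audit.gen -1->0; fold.gen -6->-7) — executes, giving -7 — identical to its old value.
  driver.gen: a read changed (alpha.gen 1->0; fold.gen -6->-7) — executes, giving 0.
  beta.gen: a read changed (driver.gen 1->0) — executes, giving -7.
  west.gen: dirty, but its reads are unchanged (codegen.gen unchanged); cached 7 stands.
  north.gen: a read changed (beta.gen -6->-7) — executes, giving -14.
  layout.gen: a read changed (north.gen -13->-14; beta.gen -6->-7) — executes, giving -14.
  pack.gen: a read changed (layout.gen -13->-14) — executes, giving -14.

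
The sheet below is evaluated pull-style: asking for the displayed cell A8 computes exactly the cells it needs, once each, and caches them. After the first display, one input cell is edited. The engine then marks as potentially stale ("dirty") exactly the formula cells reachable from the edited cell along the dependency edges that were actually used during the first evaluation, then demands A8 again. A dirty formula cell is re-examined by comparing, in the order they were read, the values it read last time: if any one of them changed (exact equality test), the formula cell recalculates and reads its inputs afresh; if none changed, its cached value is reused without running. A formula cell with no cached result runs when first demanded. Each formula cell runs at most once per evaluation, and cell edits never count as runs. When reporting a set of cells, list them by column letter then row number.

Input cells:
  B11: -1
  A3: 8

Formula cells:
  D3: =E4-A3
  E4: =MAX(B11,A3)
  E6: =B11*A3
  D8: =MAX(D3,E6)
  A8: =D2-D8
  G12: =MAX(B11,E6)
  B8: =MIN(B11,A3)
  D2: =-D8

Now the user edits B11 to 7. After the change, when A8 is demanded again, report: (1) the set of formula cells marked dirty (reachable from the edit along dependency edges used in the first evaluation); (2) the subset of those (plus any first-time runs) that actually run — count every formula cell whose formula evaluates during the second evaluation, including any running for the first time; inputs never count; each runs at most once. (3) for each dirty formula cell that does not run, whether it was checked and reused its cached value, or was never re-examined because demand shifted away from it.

The edit dirties: A8, D2, D3, D8, E4, E6.
5 formula cells run: A8, D2, D8, E4, E6.
Cache hits after checking: D3.
Note where the cutoff bites: D3 is checked, finds nothing changed, and keeps its cache.

First demand of the output computes:
  E4 = MAX(-1, 8) = 8
  D3 = 8 - 8 = 0
  E6 = -1 * 8 = -8
  D8 = MAX(0, -8) = 0
  D2 = -(0) = 0
  A8 = 0 - 0 = 0

After the edit, cleaning proceeds:
  E4: a read changed (B11 -1->7) — executes, giving 8 — identical to its old value.
  D3: dirty, but its reads are unchanged (E4 unchanged, A3 unchanged); cached 0 stands.
  E6: a read changed (B11 -1->7) — executes, giving 56.
  D8: a read changed (E6 -8->56) — executes, giving 56.
  D2: a read changed (D8 0->56) — executes, giving -56.
  A8: a read changed (D2 0->-56; D8 0->56) — executes, giving -112.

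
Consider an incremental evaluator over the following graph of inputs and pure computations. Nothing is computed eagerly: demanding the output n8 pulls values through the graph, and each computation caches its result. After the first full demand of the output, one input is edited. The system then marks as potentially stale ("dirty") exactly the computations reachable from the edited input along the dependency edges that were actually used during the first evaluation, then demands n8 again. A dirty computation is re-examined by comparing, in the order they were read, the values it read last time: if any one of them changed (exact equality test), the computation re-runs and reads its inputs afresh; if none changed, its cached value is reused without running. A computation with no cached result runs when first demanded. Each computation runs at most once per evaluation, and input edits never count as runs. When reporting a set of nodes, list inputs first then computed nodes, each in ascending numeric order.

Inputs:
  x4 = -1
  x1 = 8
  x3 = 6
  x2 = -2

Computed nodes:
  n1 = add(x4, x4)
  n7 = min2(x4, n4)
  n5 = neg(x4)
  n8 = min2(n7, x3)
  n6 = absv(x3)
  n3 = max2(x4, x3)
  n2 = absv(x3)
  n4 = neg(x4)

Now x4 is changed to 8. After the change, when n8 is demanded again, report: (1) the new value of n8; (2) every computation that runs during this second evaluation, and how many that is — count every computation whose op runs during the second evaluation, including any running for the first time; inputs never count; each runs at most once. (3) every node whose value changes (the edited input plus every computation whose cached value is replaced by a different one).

n8 now evaluates to -8.
Run set: n4, n7, n8 (3 run).
Changed values: x4, n4, n7, n8.

Initial pass — values computed on the first demand:
  n4 = neg(-1) = 1
  n7 = min2(-1, 1) = -1
  n8 = min2(-1, 6) = -1

Second demand — change propagation:
  n4: re-runs because x4 -1->8; new result -8.
  n7: re-runs because x4 -1->8; n4 1->-8; new result -8.
  n8: re-runs because n7 -1->-8; new result -8.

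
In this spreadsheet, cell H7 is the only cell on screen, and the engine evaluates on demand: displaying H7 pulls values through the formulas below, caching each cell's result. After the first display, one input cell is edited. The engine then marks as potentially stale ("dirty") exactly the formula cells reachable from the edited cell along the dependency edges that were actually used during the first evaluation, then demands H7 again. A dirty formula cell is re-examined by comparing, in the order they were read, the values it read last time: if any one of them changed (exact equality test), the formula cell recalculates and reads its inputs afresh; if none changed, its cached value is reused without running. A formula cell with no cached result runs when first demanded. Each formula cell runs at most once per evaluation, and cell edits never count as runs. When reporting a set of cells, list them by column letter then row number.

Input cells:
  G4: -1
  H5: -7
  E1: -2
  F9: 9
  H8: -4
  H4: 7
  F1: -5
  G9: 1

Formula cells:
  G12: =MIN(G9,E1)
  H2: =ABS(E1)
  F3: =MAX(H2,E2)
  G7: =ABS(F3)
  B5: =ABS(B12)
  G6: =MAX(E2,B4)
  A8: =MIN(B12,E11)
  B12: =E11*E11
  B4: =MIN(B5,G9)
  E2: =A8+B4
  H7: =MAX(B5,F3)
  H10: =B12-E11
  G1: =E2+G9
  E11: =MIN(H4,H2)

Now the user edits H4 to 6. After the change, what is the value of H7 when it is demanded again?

Initial pass — values computed on the first demand:
  H2 = ABS(-2) = 2
  E11 = MIN(7, 2) = 2
  B12 = 2 * 2 = 4
  A8 = MIN(4, 2) = 2
  B5 = ABS(4) = 4
  B4 = MIN(4, 1) = 1
  E2 = 2 + 1 = 3
  F3 = MAX(2, 3) = 3
  H7 = MAX(4, 3) = 4

Second demand — change propagation:
  E11: re-runs because H4 7->6; new result 2 (unchanged).
  B12: re-examined; everything it read last time is the same (E11 unchanged, E11 unchanged) — cache 4 kept, no run.
  A8: re-examined; everything it read last time is the same (B12 unchanged, E11 unchanged) — cache 2 kept, no run.
  B5: re-examined; everything it read last time is the same (B12 unchanged) — cache 4 kept, no run.
  B4: re-examined; everything it read last time is the same (B5 unchanged, G9 unchanged) — cache 1 kept, no run.
  E2: re-examined; everything it read last time is the same (A8 unchanged, B4 unchanged) — cache 3 kept, no run.
  F3: re-examined; everything it read last time is the same (H2 unchanged, E2 unchanged) — cache 3 kept, no run.
  H7: re-examined; everything it read last time is the same (B5 unchanged, F3 unchanged) — cache 4 kept, no run.

The important point: E11 recomputes to an identical value, and the output ends up unchanged.

H7 now evaluates to 4.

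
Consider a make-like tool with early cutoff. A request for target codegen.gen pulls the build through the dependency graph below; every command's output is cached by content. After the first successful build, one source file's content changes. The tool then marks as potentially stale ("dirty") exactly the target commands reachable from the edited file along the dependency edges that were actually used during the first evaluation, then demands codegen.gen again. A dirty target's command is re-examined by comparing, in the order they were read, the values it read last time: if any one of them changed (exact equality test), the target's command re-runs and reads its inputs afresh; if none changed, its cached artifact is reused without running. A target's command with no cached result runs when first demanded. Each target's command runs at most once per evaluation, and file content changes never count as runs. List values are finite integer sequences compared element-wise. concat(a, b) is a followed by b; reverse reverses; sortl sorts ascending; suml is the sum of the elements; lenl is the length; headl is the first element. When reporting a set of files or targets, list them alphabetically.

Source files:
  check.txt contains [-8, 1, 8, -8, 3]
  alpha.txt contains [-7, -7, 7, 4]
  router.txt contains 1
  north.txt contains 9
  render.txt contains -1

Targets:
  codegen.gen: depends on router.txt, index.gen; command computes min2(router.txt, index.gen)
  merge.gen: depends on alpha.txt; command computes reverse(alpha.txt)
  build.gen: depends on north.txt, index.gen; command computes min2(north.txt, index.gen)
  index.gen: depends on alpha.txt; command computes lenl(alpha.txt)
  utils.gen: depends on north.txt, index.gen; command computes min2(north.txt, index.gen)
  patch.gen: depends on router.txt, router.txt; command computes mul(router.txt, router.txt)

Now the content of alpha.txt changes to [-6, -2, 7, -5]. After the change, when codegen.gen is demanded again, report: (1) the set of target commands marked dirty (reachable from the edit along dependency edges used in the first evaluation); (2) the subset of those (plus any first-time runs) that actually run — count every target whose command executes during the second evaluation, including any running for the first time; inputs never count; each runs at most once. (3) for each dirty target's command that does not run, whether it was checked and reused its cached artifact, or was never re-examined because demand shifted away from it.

The edit dirties: codegen.gen, index.gen.
1 target commands run: index.gen.
Cache hits after checking: codegen.gen.
Note the absorption at index.gen: it re-runs yet its value is the same, leaving the output's value untouched.

First demand of the output computes:
  index.gen = lenl([-7, -7, 7, 4]) = 4
  codegen.gen = min2(1, 4) = 1

After the edit, cleaning proceeds:
  index.gen: a read changed (alpha.txt [-7, -7, 7, 4]->[-6, -2, 7, -5]) — executes, giving 4 — identical to its old value.
  codegen.gen: dirty, but its reads are unchanged (router.txt unchanged, index.gen unchanged); cached 1 stands.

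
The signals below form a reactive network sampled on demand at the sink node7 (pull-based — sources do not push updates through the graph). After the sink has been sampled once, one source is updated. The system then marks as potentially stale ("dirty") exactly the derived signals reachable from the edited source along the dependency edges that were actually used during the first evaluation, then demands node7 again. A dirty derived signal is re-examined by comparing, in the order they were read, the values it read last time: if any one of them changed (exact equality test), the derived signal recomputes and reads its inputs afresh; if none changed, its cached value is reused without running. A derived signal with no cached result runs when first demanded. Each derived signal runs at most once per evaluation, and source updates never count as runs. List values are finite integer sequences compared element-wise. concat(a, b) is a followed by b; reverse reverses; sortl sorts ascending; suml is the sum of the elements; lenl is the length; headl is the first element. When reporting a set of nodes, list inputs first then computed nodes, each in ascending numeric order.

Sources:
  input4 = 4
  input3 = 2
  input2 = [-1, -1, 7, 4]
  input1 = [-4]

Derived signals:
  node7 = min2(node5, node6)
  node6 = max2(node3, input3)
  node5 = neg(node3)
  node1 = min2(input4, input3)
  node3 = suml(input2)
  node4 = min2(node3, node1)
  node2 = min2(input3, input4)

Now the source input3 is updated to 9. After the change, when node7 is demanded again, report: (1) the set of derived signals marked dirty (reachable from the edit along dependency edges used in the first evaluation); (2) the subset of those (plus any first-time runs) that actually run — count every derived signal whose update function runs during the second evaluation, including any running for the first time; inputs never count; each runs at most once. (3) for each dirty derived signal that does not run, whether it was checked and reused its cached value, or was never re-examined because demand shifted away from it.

Dirty set: node6, node7.
Run set: node6 (1 run).
Re-examined without running (cache reused): node7.
The important point: node6 recomputes to an identical value, and the output ends up unchanged.

Initial pass — values computed on the first demand:
  node3 = suml([-1, -1, 7, 4]) = 9
  node5 = neg(9) = -9
  node6 = max2(9, 2) = 9
  node7 = min2(-9, 9) = -9

Second demand — change propagation:
  node6: re-runs because input3 2->9; new result 9 (unchanged).
  node7: re-examined; everything it read last time is the same (node5 unchanged, node6 unchanged) — cache -9 kept, no run.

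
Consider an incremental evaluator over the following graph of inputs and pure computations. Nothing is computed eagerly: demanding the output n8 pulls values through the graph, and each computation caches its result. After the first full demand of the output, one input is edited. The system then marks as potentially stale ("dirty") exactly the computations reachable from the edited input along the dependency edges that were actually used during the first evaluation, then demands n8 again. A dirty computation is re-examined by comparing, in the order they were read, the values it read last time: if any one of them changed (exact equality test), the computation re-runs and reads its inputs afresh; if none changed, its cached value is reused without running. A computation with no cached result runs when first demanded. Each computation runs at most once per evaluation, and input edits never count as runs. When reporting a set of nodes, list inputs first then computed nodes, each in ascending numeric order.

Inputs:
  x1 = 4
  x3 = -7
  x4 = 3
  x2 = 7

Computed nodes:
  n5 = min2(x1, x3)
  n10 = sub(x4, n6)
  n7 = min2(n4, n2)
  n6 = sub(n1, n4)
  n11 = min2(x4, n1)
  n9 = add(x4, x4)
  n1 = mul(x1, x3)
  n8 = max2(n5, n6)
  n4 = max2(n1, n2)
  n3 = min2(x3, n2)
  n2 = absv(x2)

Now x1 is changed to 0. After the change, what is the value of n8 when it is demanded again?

n8 now evaluates to -7.

Initial pass — values computed on the first demand:
  n1 = mul(4, -7) = -28
  n2 = absv(7) = 7
  n4 = max2(-28, 7) = 7
  n5 = min2(4, -7) = -7
  n6 = sub(-28, 7) = -35
  n8 = max2(-7, -35) = -7

Second demand — change propagation:
  n1: re-runs because x1 4->0; new result 0.
  n4: re-runs because n1 -28->0; new result 7 (unchanged).
  n5: re-runs because x1 4->0; new result -7 (unchanged).
  n6: re-runs because n1 -28->0; new result -7.
  n8: re-runs because n6 -35->-7; new result -7 (unchanged).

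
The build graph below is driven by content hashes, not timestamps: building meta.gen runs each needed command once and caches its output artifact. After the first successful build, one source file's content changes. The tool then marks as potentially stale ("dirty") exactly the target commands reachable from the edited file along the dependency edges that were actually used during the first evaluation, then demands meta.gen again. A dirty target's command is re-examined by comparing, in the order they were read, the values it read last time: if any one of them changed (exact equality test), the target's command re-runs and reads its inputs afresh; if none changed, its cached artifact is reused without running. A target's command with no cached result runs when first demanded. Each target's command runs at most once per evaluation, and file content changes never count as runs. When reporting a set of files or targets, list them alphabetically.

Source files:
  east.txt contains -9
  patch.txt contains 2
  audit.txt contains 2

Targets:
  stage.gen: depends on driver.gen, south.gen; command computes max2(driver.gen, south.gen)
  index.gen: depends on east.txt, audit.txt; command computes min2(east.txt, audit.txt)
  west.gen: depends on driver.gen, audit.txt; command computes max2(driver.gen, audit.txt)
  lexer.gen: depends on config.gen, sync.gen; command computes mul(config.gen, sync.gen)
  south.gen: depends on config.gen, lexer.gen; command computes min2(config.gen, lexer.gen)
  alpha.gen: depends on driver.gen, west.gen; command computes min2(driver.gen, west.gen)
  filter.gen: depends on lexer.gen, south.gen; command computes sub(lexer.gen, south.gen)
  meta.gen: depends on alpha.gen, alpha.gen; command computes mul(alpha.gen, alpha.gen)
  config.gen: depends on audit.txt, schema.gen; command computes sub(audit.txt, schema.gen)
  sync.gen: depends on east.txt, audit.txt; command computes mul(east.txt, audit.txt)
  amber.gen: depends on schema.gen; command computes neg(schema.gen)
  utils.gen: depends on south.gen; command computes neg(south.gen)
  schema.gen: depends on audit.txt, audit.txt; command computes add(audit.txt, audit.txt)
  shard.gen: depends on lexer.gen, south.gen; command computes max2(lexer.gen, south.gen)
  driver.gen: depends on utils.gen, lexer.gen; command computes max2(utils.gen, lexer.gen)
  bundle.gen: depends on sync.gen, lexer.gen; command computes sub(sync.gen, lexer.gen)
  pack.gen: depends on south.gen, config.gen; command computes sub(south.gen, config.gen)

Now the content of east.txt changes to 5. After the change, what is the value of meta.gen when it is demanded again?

Initial pass — values computed on the first demand:
  schema.gen = add(2, 2) = 4
  config.gen = sub(2, 4) = -2
  sync.gen = mul(-9, 2) = -18
  lexer.gen = mul(-2, -18) = 36
  south.gen = min2(-2, 36) = -2
  utils.gen = neg(-2) = 2
  driver.gen = max2(2, 36) = 36
  west.gen = max2(36, 2) = 36
  alpha.gen = min2(36, 36) = 36
  meta.gen = mul(36, 36) = 1296

Second demand — change propagation:
  sync.gen: re-runs because east.txt -9->5; new result 10.
  lexer.gen: re-runs because sync.gen -18->10; new result -20.
  south.gen: re-runs because lexer.gen 36->-20; new result -20.
  utils.gen: re-runs because south.gen -2->-20; new result 20.
  driver.gen: re-runs because utils.gen 2->20; lexer.gen 36->-20; new result 20.
  west.gen: re-runs because driver.gen 36->20; new result 20.
  alpha.gen: re-runs because driver.gen 36->20; west.gen 36->20; new result 20.
  meta.gen: re-runs because alpha.gen 36->20; alpha.gen 36->20; new result 400.

meta.gen now evaluates to 400.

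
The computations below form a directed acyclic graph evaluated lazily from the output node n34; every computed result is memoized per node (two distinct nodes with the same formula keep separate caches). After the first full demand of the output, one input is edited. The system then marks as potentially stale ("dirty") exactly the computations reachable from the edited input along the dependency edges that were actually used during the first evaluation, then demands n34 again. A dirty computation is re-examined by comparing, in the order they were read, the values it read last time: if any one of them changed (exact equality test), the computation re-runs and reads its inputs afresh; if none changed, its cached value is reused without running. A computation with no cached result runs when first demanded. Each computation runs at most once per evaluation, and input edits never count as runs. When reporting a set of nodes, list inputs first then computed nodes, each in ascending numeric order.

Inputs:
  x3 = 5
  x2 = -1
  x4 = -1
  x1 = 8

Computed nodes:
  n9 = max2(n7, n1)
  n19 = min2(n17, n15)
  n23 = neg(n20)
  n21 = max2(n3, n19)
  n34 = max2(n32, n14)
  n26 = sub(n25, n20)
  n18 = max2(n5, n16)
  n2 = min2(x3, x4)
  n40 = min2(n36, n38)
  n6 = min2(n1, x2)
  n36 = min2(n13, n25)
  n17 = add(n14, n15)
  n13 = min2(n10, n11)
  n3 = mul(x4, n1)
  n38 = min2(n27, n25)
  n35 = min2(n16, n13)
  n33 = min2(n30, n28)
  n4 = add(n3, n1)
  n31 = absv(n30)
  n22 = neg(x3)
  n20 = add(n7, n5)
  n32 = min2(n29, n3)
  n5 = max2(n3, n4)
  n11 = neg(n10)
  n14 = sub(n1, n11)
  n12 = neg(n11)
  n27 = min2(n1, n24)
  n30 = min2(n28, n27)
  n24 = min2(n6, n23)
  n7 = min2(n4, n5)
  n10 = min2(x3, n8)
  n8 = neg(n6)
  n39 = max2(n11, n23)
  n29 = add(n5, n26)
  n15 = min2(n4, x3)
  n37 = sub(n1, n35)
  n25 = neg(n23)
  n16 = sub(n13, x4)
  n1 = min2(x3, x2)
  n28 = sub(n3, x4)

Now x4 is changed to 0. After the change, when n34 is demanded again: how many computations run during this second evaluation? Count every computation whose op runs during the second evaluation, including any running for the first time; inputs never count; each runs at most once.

First demand of the output computes:
  n1 = min2(5, -1) = -1
  n3 = mul(-1, -1) = 1
  n4 = add(1, -1) = 0
  n5 = max2(1, 0) = 1
  n6 = min2(-1, -1) = -1
  n7 = min2(0, 1) = 0
  n8 = neg(-1) = 1
  n10 = min2(5, 1) = 1
  n11 = neg(1) = -1
  n14 = sub(-1, -1) = 0
  n20 = add(0, 1) = 1
  n23 = neg(1) = -1
  n25 = neg(-1) = 1
  n26 = sub(1, 1) = 0
  n29 = add(1, 0) = 1
  n32 = min2(1, 1) = 1
  n34 = max2(1, 0) = 1

After the edit, cleaning proceeds:
  n3: a read changed (x4 -1->0) — executes, giving 0.
  n4: a read changed (n3 1->0) — executes, giving -1.
  n5: a read changed (n3 1->0; n4 0->-1) — executes, giving 0.
  n7: a read changed (n4 0->-1; n5 1->0) — executes, giving -1.
  n20: a read changed (n7 0->-1; n5 1->0) — executes, giving -1.
  n23: a read changed (n20 1->-1) — executes, giving 1.
  n25: a read changed (n23 -1->1) — executes, giving -1.
  n26: a read changed (n25 1->-1; n20 1->-1) — executes, giving 0 — identical to its old value.
  n29: a read changed (n5 1->0) — executes, giving 0.
  n32: a read changed (n29 1->0; n3 1->0) — executes, giving 0.
  n34: a read changed (n32 1->0) — executes, giving 0.

11 computations run: n3, n4, n5, n7, n20, n23, n25, n26, n29, n32, n34.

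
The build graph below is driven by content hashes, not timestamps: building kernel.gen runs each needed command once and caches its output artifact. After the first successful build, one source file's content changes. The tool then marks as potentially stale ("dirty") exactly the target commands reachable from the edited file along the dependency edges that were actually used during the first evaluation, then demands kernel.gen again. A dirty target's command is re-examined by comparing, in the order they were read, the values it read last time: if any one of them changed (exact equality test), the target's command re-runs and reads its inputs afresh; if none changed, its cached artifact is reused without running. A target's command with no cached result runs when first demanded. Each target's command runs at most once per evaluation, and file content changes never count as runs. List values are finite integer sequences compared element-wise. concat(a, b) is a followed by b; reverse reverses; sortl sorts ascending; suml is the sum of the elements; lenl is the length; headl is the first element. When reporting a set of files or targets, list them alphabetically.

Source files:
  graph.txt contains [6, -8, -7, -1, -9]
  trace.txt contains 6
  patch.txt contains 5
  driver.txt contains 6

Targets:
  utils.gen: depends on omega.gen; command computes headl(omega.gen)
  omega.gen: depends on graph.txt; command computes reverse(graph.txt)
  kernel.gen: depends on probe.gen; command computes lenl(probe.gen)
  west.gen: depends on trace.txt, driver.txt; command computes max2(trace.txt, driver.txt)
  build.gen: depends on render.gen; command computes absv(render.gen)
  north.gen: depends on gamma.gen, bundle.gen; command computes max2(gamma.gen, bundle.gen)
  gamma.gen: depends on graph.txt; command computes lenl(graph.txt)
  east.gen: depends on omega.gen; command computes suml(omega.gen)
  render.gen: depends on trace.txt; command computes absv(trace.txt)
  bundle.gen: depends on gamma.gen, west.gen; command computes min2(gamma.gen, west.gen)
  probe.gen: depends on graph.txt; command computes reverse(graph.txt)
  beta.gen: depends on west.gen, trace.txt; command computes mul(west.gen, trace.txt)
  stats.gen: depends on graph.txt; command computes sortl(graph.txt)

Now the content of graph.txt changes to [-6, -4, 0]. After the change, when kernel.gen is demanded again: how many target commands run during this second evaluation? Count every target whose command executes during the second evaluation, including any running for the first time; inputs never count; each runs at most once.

Run set: kernel.gen, probe.gen (2 run).

Initial pass — values computed on the first demand:
  probe.gen = reverse([6, -8, -7, -1, -9]) = [-9, -1, -7, -8, 6]
  kernel.gen = lenl([-9, -1, -7, -8, 6]) = 5

Second demand — change propagation:
  probe.gen: re-runs because graph.txt [6, -8, -7, -1, -9]->[-6, -4, 0]; new result [0, -4, -6].
  kernel.gen: re-runs because probe.gen [-9, -1, -7, -8, 6]->[0, -4, -6]; new result 3.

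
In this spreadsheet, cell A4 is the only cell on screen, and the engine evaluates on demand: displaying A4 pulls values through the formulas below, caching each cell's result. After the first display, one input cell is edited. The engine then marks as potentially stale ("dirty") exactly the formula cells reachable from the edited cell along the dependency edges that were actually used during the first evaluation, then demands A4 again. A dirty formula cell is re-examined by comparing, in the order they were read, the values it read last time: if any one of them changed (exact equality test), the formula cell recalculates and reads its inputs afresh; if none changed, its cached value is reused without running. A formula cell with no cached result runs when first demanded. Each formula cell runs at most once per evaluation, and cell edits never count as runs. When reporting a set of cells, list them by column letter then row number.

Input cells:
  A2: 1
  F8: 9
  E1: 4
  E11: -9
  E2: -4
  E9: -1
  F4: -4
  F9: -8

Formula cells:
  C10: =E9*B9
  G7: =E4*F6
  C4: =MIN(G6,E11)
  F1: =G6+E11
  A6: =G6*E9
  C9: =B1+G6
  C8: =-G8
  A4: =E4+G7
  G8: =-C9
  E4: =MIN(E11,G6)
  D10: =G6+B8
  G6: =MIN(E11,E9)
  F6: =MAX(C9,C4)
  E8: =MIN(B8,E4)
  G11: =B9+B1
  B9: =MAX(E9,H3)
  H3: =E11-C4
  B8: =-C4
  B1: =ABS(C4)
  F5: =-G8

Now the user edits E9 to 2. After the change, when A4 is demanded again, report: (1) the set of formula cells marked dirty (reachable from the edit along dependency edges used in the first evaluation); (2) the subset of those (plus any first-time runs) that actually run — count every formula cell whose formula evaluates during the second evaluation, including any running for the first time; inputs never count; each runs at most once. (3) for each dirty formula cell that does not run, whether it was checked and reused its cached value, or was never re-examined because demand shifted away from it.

Dirty set: A4, B1, C4, C9, E4, F6, G6, G7.
Run set: G6 (1 run).
Re-examined without running (cache reused): A4, B1, C4, C9, E4, F6, G7.
The important point: G6 recomputes to an identical value, and the output ends up unchanged.

Initial pass — values computed on the first demand:
  G6 = MIN(-9, -1) = -9
  C4 = MIN(-9, -9) = -9
  B1 = ABS(-9) = 9
  C9 = 9 + -9 = 0
  E4 = MIN(-9, -9) = -9
  F6 = MAX(0, -9) = 0
  G7 = -9 * 0 = 0
  A4 = -9 + 0 = -9

Second demand — change propagation:
  G6: re-runs because E9 -1->2; new result -9 (unchanged).
  C4: re-examined; everything it read last time is the same (G6 unchanged, E11 unchanged) — cache -9 kept, no run.
  B1: re-examined; everything it read last time is the same (C4 unchanged) — cache 9 kept, no run.
  C9: re-examined; everything it read last time is the same (B1 unchanged, G6 unchanged) — cache 0 kept, no run.
  E4: re-examined; everything it read last time is the same (E11 unchanged, G6 unchanged) — cache -9 kept, no run.
  F6: re-examined; everything it read last time is the same (C9 unchanged, C4 unchanged) — cache 0 kept, no run.
  G7: re-examined; everything it read last time is the same (E4 unchanged, F6 unchanged) — cache 0 kept, no run.
  A4: re-examined; everything it read last time is the same (E4 unchanged, G7 unchanged) — cache -9 kept, no run.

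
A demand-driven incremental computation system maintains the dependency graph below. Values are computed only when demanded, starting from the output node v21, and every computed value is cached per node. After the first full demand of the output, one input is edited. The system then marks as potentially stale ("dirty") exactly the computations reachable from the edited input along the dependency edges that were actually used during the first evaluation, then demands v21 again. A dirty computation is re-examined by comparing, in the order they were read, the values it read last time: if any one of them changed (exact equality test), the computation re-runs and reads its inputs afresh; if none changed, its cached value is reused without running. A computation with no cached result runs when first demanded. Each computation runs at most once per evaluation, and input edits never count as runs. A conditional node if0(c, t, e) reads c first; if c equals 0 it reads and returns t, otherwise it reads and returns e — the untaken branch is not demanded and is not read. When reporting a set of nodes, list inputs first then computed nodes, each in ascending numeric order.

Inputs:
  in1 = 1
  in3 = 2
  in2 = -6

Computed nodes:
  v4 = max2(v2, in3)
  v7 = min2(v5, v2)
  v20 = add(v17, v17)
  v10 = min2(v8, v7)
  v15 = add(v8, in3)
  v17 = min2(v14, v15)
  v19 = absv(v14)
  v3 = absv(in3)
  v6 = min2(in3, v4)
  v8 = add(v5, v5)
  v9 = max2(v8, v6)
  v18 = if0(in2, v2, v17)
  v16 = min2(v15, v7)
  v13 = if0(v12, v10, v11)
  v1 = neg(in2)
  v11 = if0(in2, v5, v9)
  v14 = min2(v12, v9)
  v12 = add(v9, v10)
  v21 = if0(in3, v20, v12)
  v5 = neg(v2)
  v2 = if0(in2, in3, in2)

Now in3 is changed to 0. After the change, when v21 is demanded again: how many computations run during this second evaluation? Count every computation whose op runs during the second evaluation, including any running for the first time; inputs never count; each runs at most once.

Computations that run: v4, v6, v9, v14, v15, v17, v20, v21 — 8 in total.
Key observation: a condition flipped, so demand reaches new nodes — v14, v15, v17, v20 run for the first time.

First evaluation (everything demanded from the output):
  v2 = if0(in2=-6 -> else branch in2) = -6
  v4 = max2(-6, 2) = 2
  v5 = neg(-6) = 6
  v6 = min2(2, 2) = 2
  v7 = min2(6, -6) = -6
  v8 = add(6, 6) = 12
  v9 = max2(12, 2) = 12
  v10 = min2(12, -6) = -6
  v12 = add(12, -6) = 6
  v21 = if0(in3=2 -> else branch v12) = 6

Propagation after the edit:
  v4: runs — in3 2->0; result 0.
  v6: runs — in3 2->0; v4 2->0; result 0.
  v9: runs — v6 2->0; result 12 (same value as before).
  v12: checked — values it read are unchanged (v9 unchanged, v10 unchanged); reused cached 6 without running.
  v14: demanded for the first time — runs, produces 6.
  v15: demanded for the first time — runs, produces 12.
  v17: demanded for the first time — runs, produces 6.
  v20: demanded for the first time — runs, produces 12.
  v21: runs — in3 2->0; result 12.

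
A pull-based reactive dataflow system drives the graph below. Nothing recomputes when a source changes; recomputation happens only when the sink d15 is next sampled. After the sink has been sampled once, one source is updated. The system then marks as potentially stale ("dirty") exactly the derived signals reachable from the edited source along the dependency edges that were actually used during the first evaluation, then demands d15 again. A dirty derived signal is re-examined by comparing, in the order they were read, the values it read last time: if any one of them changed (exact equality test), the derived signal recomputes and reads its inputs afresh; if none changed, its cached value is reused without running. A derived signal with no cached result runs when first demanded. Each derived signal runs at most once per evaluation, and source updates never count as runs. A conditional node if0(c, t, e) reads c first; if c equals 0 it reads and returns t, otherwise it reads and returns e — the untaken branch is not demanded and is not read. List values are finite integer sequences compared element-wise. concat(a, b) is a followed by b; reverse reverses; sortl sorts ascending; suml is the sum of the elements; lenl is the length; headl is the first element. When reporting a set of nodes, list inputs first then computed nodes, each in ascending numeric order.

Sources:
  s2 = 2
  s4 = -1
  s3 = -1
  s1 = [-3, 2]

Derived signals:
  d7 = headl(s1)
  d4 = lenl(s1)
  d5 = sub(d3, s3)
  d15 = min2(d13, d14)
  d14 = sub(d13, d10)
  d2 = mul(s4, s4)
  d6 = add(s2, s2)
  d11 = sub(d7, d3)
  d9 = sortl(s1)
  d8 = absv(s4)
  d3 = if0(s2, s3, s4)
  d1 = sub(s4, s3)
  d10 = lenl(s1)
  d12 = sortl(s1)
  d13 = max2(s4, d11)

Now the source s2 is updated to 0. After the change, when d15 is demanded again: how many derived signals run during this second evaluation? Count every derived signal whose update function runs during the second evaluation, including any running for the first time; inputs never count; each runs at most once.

First evaluation (everything demanded from the output):
  d3 = if0(s2=2 -> else branch s4) = -1
  d7 = headl([-3, 2]) = -3
  d10 = lenl([-3, 2]) = 2
  d11 = sub(-3, -1) = -2
  d13 = max2(-1, -2) = -1
  d14 = sub(-1, 2) = -3
  d15 = min2(-1, -3) = -3

Propagation after the edit:
  d3: runs — s2 2->0; result -1 (same value as before).
  d11: checked — values it read are unchanged (d7 unchanged, d3 unchanged); reused cached -2 without running.
  d13: checked — values it read are unchanged (s4 unchanged, d11 unchanged); reused cached -1 without running.
  d14: checked — values it read are unchanged (d13 unchanged, d10 unchanged); reused cached -3 without running.
  d15: checked — values it read are unchanged (d13 unchanged, d14 unchanged); reused cached -3 without running.

Key observation: the change is absorbed at d3 — it re-runs but produces the same value, and the output's value is unchanged.

Derived signals that run: d3 — 1 in total.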